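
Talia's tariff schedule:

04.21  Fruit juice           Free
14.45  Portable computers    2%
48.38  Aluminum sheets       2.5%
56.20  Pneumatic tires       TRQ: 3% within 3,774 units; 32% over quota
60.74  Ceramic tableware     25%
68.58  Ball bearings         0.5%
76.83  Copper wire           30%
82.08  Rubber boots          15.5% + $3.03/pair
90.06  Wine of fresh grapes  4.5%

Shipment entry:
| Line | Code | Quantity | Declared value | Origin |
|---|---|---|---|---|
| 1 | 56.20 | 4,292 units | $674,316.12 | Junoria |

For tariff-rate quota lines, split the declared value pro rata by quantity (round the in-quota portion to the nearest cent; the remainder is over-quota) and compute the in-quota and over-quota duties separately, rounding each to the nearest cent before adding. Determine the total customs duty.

$43,830.54

Line 1 (56.20, Junoria, 4,292 units, $674,316.12):
Code 56.20 is under a tariff-rate quota (threshold 3,774 units). In-quota: 3,774 units at 3%; over-quota: 518 units at 32%.
Pro-rata value split: in-quota = $674,316.12 × 3,774/4,292 = $592,933.14; over-quota = $674,316.12 − $592,933.14 = $81,382.98.
In-quota duty = $592,933.14 × 3% = $17,787.99. Over-quota duty = $81,382.98 × 32% = $26,042.55.
Line duty = $17,787.99 + $26,042.55 = $43,830.54.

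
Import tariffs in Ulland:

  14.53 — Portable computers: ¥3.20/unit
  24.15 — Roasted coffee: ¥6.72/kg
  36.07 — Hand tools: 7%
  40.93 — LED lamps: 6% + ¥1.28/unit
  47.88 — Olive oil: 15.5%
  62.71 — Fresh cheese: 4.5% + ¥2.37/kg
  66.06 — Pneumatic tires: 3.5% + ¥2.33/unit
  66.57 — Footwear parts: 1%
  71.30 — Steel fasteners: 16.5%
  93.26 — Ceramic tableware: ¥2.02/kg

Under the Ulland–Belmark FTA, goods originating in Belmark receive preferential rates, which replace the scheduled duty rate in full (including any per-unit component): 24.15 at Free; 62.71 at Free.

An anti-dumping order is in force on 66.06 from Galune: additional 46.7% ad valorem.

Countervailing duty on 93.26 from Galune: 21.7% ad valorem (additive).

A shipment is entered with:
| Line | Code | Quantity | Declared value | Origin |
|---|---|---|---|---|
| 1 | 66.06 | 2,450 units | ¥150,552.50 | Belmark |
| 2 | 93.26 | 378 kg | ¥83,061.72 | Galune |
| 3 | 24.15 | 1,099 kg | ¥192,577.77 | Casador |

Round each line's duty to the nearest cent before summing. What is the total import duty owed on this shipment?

Line 1 (66.06, Belmark, 2,450 units, ¥150,552.50):
Base rate for 66.06 is 3.5% + ¥2.33/unit.
Origin Belmark is the FTA partner but 66.06 is not on the preference list; base rate stands.
The additional-duty order on 66.06 targets Galune, not Belmark; it does not apply.
Duty = ¥150,552.50 × 3.5% + 2,450 × ¥2.33 = ¥10,977.84.
Line 2 (93.26, Galune, 378 kg, ¥83,061.72):
Base rate for 93.26 is ¥2.02/kg.
Additional duty on 93.26 from Galune: +21.7% ad valorem. Applied ad valorem rate = 21.7%.
Duty = ¥83,061.72 × 21.7% + 378 × ¥2.02 = ¥18,787.95.
Line 3 (24.15, Casador, 1,099 kg, ¥192,577.77):
Base rate for 24.15 is ¥6.72/kg.
24.15 has an FTA preferential rate, but origin Casador is not Belmark; base rate stands.
Duty = 1,099 × ¥6.72 = ¥7,385.28.
Total = ¥10,977.84 + ¥18,787.95 + ¥7,385.28 = ¥37,151.07.

¥37,151.07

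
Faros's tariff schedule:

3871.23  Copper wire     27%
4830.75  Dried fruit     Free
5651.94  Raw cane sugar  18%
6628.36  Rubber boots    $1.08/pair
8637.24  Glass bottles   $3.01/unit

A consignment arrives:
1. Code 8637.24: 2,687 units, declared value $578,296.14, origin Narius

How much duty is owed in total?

$8,087.87

Line 1 (8637.24, Narius, 2,687 units, $578,296.14):
Base rate for 8637.24 is $3.01/unit.
Duty = 2,687 × $3.01 = $8,087.87.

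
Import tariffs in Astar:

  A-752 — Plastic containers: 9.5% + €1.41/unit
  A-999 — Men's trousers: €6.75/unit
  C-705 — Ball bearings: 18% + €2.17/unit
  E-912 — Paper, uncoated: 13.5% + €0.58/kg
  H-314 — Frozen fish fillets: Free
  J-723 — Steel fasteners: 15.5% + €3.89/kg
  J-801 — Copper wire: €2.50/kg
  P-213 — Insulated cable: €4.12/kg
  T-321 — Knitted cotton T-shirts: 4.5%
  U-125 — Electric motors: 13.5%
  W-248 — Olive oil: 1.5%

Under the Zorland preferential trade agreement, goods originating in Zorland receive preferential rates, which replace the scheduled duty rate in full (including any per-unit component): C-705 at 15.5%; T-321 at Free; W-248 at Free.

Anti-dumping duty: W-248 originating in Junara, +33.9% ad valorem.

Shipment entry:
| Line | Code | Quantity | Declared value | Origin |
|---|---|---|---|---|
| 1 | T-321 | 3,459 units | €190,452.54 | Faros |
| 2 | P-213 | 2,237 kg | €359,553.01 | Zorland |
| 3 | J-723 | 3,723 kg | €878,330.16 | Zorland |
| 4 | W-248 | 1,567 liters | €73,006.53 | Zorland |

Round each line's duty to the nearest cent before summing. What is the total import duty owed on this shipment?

€168,410.44

Line 1 (T-321, Faros, 3,459 units, €190,452.54):
Base rate for T-321 is 4.5%.
T-321 has an FTA preferential rate, but origin Faros is not Zorland; base rate stands.
Duty = €190,452.54 × 4.5% = €8,570.36.
Line 2 (P-213, Zorland, 2,237 kg, €359,553.01):
Base rate for P-213 is €4.12/kg.
Origin Zorland is the FTA partner but P-213 is not on the preference list; base rate stands.
Duty = 2,237 × €4.12 = €9,216.44.
Line 3 (J-723, Zorland, 3,723 kg, €878,330.16):
Base rate for J-723 is 15.5% + €3.89/kg.
Origin Zorland is the FTA partner but J-723 is not on the preference list; base rate stands.
Duty = €878,330.16 × 15.5% + 3,723 × €3.89 = €150,623.64.
Line 4 (W-248, Zorland, 1,567 liters, €73,006.53):
Base rate for W-248 is 1.5%.
Origin Zorland qualifies under the Astar–Zorland agreement and W-248 is covered: preferential rate Free applies instead.
The additional-duty order on W-248 targets Junara, not Zorland; it does not apply.
Duty = €73,006.53 × 0% = €0.00.
Total = €8,570.36 + €9,216.44 + €150,623.64 + €0.00 = €168,410.44.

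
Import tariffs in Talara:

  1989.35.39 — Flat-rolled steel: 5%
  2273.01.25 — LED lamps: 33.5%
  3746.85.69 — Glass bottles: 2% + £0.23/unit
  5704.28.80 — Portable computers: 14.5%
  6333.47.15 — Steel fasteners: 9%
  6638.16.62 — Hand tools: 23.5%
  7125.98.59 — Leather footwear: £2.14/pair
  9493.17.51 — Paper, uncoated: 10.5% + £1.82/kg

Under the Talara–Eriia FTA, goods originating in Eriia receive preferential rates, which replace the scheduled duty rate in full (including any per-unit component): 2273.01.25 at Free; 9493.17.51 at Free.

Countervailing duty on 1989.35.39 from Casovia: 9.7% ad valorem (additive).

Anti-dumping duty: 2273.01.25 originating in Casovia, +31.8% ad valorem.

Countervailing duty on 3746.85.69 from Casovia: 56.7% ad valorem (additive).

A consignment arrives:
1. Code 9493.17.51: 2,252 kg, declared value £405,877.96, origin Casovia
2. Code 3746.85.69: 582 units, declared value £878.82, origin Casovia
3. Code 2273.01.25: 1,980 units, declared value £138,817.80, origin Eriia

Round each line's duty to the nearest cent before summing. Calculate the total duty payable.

£47,365.56

Line 1 (9493.17.51, Casovia, 2,252 kg, £405,877.96):
Base rate for 9493.17.51 is 10.5% + £1.82/kg.
9493.17.51 has an FTA preferential rate, but origin Casovia is not Eriia; base rate stands.
Duty = £405,877.96 × 10.5% + 2,252 × £1.82 = £46,715.83.
Line 2 (3746.85.69, Casovia, 582 units, £878.82):
Base rate for 3746.85.69 is 2% + £0.23/unit.
Additional duty on 3746.85.69 from Casovia: +56.7%. Applied ad valorem rate: 2% + 56.7% = 58.7%.
Duty = £878.82 × 58.7% + 582 × £0.23 = £649.73.
Line 3 (2273.01.25, Eriia, 1,980 units, £138,817.80):
Base rate for 2273.01.25 is 33.5%.
Origin Eriia qualifies under the Talara–Eriia agreement and 2273.01.25 is covered: preferential rate Free applies instead.
The additional-duty order on 2273.01.25 targets Casovia, not Eriia; it does not apply.
Duty = £138,817.80 × 0% = £0.00.
Total = £46,715.83 + £649.73 + £0.00 = £47,365.56.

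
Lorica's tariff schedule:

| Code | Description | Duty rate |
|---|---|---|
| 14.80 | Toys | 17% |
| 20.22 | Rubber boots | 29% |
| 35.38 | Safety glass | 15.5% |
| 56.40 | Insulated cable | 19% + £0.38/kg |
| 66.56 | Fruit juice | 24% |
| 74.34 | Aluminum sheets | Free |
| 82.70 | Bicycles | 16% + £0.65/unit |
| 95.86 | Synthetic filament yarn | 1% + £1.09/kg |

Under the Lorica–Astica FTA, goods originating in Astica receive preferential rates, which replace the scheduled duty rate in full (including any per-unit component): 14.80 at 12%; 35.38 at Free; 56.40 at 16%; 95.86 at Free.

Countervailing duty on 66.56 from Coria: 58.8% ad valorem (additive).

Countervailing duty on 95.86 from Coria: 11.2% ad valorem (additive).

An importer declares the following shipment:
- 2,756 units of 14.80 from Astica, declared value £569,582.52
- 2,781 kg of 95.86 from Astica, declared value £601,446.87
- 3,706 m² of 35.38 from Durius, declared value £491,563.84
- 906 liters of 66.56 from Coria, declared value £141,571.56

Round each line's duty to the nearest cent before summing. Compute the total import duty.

£261,763.55

Line 1 (14.80, Astica, 2,756 units, £569,582.52):
Base rate for 14.80 is 17%.
Origin Astica qualifies under the Lorica–Astica agreement and 14.80 is covered: preferential rate 12% applies instead.
Duty = £569,582.52 × 12% = £68,349.90.
Line 2 (95.86, Astica, 2,781 kg, £601,446.87):
Base rate for 95.86 is 1% + £1.09/kg.
Origin Astica qualifies under the Lorica–Astica agreement and 95.86 is covered: preferential rate Free applies instead.
The additional-duty order on 95.86 targets Coria, not Astica; it does not apply.
Duty = £601,446.87 × 0% = £0.00.
Line 3 (35.38, Durius, 3,706 m², £491,563.84):
Base rate for 35.38 is 15.5%.
35.38 has an FTA preferential rate, but origin Durius is not Astica; base rate stands.
Duty = £491,563.84 × 15.5% = £76,192.40.
Line 4 (66.56, Coria, 906 liters, £141,571.56):
Base rate for 66.56 is 24%.
Additional duty on 66.56 from Coria: +58.8%. Applied ad valorem rate: 24% + 58.8% = 82.8%.
Duty = £141,571.56 × 82.8% = £117,221.25.
Total = £68,349.90 + £0.00 + £76,192.40 + £117,221.25 = £261,763.55.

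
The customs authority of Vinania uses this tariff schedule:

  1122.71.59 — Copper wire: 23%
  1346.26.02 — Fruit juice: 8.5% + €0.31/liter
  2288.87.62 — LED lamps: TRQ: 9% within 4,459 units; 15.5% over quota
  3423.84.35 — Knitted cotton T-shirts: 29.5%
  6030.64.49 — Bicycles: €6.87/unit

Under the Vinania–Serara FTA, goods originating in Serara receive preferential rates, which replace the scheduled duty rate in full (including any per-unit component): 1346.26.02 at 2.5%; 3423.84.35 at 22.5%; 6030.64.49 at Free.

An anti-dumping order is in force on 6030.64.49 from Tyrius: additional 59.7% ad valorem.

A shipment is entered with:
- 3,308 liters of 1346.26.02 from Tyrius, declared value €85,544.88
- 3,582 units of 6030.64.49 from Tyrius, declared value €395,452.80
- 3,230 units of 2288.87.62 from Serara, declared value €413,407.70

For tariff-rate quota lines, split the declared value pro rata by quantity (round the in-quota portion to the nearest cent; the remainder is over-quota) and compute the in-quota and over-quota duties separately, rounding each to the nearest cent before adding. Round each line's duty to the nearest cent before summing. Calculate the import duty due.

€306,197.14

Line 1 (1346.26.02, Tyrius, 3,308 liters, €85,544.88):
Base rate for 1346.26.02 is 8.5% + €0.31/liter.
1346.26.02 has an FTA preferential rate, but origin Tyrius is not Serara; base rate stands.
Duty = €85,544.88 × 8.5% + 3,308 × €0.31 = €8,296.79.
Line 2 (6030.64.49, Tyrius, 3,582 units, €395,452.80):
Base rate for 6030.64.49 is €6.87/unit.
6030.64.49 has an FTA preferential rate, but origin Tyrius is not Serara; base rate stands.
Additional duty on 6030.64.49 from Tyrius: +59.7% ad valorem. Applied ad valorem rate = 59.7%.
Duty = €395,452.80 × 59.7% + 3,582 × €6.87 = €260,693.66.
Line 3 (2288.87.62, Serara, 3,230 units, €413,407.70):
Code 2288.87.62 is under a tariff-rate quota (threshold 4,459 units). Quantity 3,230 units is within the quota, so the in-quota rate 9% applies to the full value.
Duty = €413,407.70 × 9% = €37,206.69.
Total = €8,296.79 + €260,693.66 + €37,206.69 = €306,197.14.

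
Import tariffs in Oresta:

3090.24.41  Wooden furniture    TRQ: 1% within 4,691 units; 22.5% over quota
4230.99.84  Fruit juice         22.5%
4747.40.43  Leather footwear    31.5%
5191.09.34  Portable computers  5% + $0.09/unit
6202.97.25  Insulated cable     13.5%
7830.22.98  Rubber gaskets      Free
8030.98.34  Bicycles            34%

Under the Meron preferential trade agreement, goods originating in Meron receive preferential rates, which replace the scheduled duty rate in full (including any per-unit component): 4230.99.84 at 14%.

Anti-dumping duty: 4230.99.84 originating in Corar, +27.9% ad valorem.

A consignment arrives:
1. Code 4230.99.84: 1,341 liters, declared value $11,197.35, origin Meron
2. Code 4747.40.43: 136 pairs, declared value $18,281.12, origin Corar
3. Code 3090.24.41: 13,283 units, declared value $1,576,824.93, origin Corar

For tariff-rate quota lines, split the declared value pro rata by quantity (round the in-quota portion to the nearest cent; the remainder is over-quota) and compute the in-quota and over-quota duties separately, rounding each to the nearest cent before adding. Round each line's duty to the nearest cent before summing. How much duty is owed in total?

$242,385.04

Line 1 (4230.99.84, Meron, 1,341 liters, $11,197.35):
Base rate for 4230.99.84 is 22.5%.
Origin Meron qualifies under the Oresta–Meron agreement and 4230.99.84 is covered: preferential rate 14% applies instead.
The additional-duty order on 4230.99.84 targets Corar, not Meron; it does not apply.
Duty = $11,197.35 × 14% = $1,567.63.
Line 2 (4747.40.43, Corar, 136 pairs, $18,281.12):
Base rate for 4747.40.43 is 31.5%.
Duty = $18,281.12 × 31.5% = $5,758.55.
Line 3 (3090.24.41, Corar, 13,283 units, $1,576,824.93):
Code 3090.24.41 is under a tariff-rate quota (threshold 4,691 units). In-quota: 4,691 units at 1%; over-quota: 8,592 units at 22.5%.
Pro-rata value split: in-quota = $1,576,824.93 × 4,691/13,283 = $556,868.61; over-quota = $1,576,824.93 − $556,868.61 = $1,019,956.32.
In-quota duty = $556,868.61 × 1% = $5,568.69. Over-quota duty = $1,019,956.32 × 22.5% = $229,490.17.
Line duty = $5,568.69 + $229,490.17 = $235,058.86.
Total = $1,567.63 + $5,758.55 + $235,058.86 = $242,385.04.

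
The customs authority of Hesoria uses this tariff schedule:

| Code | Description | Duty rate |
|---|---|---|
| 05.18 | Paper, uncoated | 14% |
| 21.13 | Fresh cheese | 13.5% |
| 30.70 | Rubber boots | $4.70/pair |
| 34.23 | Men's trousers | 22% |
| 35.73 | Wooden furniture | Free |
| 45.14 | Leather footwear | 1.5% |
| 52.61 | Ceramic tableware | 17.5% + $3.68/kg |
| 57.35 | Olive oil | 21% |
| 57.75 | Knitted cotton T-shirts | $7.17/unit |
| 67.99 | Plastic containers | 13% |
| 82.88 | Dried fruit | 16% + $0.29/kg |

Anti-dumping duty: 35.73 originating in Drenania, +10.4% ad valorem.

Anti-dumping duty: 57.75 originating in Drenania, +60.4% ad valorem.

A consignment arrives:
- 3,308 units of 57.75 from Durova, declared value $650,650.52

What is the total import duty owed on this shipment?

Line 1 (57.75, Durova, 3,308 units, $650,650.52):
Base rate for 57.75 is $7.17/unit.
The additional-duty order on 57.75 targets Drenania, not Durova; it does not apply.
Duty = 3,308 × $7.17 = $23,718.36.

$23,718.36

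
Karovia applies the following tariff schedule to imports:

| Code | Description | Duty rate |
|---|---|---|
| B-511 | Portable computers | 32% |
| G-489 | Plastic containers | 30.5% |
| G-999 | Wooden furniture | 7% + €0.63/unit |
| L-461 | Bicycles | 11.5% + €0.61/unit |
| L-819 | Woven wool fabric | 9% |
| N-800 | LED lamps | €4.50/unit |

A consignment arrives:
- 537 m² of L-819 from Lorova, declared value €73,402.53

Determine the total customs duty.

Line 1 (L-819, Lorova, 537 m², €73,402.53):
Base rate for L-819 is 9%.
Duty = €73,402.53 × 9% = €6,606.23.

€6,606.23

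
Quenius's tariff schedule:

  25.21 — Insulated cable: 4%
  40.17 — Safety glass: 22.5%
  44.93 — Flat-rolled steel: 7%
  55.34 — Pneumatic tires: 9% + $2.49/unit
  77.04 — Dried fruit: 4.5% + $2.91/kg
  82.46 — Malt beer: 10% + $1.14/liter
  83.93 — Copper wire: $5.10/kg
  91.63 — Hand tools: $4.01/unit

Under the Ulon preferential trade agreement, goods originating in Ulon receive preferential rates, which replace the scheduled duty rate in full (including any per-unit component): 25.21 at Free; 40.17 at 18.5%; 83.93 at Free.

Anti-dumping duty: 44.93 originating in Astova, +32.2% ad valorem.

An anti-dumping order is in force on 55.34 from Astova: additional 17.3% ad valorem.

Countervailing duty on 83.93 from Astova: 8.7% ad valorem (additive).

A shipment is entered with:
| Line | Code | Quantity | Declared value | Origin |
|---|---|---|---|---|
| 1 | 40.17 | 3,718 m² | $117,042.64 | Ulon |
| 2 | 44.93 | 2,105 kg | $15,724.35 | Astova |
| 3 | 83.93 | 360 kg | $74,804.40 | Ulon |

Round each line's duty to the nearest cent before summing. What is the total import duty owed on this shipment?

Line 1 (40.17, Ulon, 3,718 m², $117,042.64):
Base rate for 40.17 is 22.5%.
Origin Ulon qualifies under the Quenius–Ulon agreement and 40.17 is covered: preferential rate 18.5% applies instead.
Duty = $117,042.64 × 18.5% = $21,652.89.
Line 2 (44.93, Astova, 2,105 kg, $15,724.35):
Base rate for 44.93 is 7%.
Additional duty on 44.93 from Astova: +32.2%. Applied ad valorem rate: 7% + 32.2% = 39.2%.
Duty = $15,724.35 × 39.2% = $6,163.95.
Line 3 (83.93, Ulon, 360 kg, $74,804.40):
Base rate for 83.93 is $5.10/kg.
Origin Ulon qualifies under the Quenius–Ulon agreement and 83.93 is covered: preferential rate Free applies instead.
The additional-duty order on 83.93 targets Astova, not Ulon; it does not apply.
Duty = $74,804.40 × 0% = $0.00.
Total = $21,652.89 + $6,163.95 + $0.00 = $27,816.84.

$27,816.84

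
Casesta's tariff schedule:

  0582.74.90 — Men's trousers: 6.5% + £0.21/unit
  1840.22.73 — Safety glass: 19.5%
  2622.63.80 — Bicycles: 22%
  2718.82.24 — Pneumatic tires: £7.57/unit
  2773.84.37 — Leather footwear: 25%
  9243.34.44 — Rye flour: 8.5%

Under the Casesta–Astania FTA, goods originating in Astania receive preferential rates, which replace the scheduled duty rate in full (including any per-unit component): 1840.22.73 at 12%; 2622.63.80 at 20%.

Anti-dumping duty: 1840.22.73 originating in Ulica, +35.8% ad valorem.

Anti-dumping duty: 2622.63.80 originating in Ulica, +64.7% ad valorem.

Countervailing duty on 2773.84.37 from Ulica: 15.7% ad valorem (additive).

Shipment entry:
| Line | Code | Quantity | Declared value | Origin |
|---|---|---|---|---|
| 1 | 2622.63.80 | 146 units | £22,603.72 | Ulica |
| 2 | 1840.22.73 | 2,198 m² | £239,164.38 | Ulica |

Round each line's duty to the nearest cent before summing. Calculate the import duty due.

£151,855.33

Line 1 (2622.63.80, Ulica, 146 units, £22,603.72):
Base rate for 2622.63.80 is 22%.
2622.63.80 has an FTA preferential rate, but origin Ulica is not Astania; base rate stands.
Additional duty on 2622.63.80 from Ulica: +64.7%. Applied ad valorem rate: 22% + 64.7% = 86.7%.
Duty = £22,603.72 × 86.7% = £19,597.43.
Line 2 (1840.22.73, Ulica, 2,198 m², £239,164.38):
Base rate for 1840.22.73 is 19.5%.
1840.22.73 has an FTA preferential rate, but origin Ulica is not Astania; base rate stands.
Additional duty on 1840.22.73 from Ulica: +35.8%. Applied ad valorem rate: 19.5% + 35.8% = 55.3%.
Duty = £239,164.38 × 55.3% = £132,257.90.
Total = £19,597.43 + £132,257.90 = £151,855.33.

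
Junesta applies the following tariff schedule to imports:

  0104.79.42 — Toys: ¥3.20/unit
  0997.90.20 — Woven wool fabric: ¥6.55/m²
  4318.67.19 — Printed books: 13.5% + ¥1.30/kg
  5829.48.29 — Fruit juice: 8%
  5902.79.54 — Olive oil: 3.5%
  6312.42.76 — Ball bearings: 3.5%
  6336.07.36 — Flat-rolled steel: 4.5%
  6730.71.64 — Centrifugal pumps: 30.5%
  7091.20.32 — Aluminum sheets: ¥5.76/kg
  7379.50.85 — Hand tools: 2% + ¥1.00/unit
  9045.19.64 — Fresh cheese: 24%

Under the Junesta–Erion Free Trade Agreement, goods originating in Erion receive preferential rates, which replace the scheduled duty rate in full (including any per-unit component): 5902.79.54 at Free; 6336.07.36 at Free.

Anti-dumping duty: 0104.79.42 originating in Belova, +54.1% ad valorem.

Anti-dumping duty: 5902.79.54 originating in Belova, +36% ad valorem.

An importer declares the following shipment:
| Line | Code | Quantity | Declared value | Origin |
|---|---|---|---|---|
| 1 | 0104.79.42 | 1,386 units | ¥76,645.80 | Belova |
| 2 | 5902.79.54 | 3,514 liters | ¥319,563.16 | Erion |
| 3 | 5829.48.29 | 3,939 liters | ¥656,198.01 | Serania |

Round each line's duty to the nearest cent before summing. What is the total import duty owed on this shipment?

¥98,396.42

Line 1 (0104.79.42, Belova, 1,386 units, ¥76,645.80):
Base rate for 0104.79.42 is ¥3.20/unit.
Additional duty on 0104.79.42 from Belova: +54.1% ad valorem. Applied ad valorem rate = 54.1%.
Duty = ¥76,645.80 × 54.1% + 1,386 × ¥3.20 = ¥45,900.58.
Line 2 (5902.79.54, Erion, 3,514 liters, ¥319,563.16):
Base rate for 5902.79.54 is 3.5%.
Origin Erion qualifies under the Junesta–Erion agreement and 5902.79.54 is covered: preferential rate Free applies instead.
The additional-duty order on 5902.79.54 targets Belova, not Erion; it does not apply.
Duty = ¥319,563.16 × 0% = ¥0.00.
Line 3 (5829.48.29, Serania, 3,939 liters, ¥656,198.01):
Base rate for 5829.48.29 is 8%.
Duty = ¥656,198.01 × 8% = ¥52,495.84.
Total = ¥45,900.58 + ¥0.00 + ¥52,495.84 = ¥98,396.42.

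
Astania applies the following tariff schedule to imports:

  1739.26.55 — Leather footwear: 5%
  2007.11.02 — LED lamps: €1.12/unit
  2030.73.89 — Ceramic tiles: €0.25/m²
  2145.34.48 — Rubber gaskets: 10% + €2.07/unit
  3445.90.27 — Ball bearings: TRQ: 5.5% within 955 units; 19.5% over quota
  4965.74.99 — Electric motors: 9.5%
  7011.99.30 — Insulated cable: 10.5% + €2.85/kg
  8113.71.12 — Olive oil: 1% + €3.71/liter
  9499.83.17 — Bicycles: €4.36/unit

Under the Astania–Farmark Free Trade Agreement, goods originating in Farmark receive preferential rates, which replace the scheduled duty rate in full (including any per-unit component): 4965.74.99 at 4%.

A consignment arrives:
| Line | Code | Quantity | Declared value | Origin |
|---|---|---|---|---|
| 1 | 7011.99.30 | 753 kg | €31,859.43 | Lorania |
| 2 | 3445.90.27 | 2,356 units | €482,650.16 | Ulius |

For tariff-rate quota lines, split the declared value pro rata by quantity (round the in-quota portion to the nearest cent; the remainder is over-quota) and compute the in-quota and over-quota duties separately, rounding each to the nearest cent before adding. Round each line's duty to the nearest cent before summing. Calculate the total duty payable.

Line 1 (7011.99.30, Lorania, 753 kg, €31,859.43):
Base rate for 7011.99.30 is 10.5% + €2.85/kg.
Duty = €31,859.43 × 10.5% + 753 × €2.85 = €5,491.29.
Line 2 (3445.90.27, Ulius, 2,356 units, €482,650.16):
Code 3445.90.27 is under a tariff-rate quota (threshold 955 units). In-quota: 955 units at 5.5%; over-quota: 1,401 units at 19.5%.
Pro-rata value split: in-quota = €482,650.16 × 955/2,356 = €195,641.30; over-quota = €482,650.16 − €195,641.30 = €287,008.86.
In-quota duty = €195,641.30 × 5.5% = €10,760.27. Over-quota duty = €287,008.86 × 19.5% = €55,966.73.
Line duty = €10,760.27 + €55,966.73 = €66,727.00.
Total = €5,491.29 + €66,727.00 = €72,218.29.

€72,218.29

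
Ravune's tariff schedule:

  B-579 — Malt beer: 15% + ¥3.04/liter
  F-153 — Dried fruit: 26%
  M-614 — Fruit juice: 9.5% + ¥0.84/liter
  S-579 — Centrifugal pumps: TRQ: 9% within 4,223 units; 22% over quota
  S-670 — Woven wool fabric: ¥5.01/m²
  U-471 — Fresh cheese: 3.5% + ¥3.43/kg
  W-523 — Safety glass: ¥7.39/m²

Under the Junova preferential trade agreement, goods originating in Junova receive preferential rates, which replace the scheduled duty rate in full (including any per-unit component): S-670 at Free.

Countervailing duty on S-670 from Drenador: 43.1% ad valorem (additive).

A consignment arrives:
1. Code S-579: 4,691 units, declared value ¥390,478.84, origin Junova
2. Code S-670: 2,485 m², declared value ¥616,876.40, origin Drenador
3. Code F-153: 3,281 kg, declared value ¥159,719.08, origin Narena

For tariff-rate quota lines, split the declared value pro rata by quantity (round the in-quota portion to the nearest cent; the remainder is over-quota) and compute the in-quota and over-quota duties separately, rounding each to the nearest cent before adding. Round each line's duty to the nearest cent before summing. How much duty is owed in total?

¥360,057.96

Line 1 (S-579, Junova, 4,691 units, ¥390,478.84):
Code S-579 is under a tariff-rate quota (threshold 4,223 units). In-quota: 4,223 units at 9%; over-quota: 468 units at 22%.
Pro-rata value split: in-quota = ¥390,478.84 × 4,223/4,691 = ¥351,522.52; over-quota = ¥390,478.84 − ¥351,522.52 = ¥38,956.32.
In-quota duty = ¥351,522.52 × 9% = ¥31,637.03. Over-quota duty = ¥38,956.32 × 22% = ¥8,570.39.
Line duty = ¥31,637.03 + ¥8,570.39 = ¥40,207.42.
Line 2 (S-670, Drenador, 2,485 m², ¥616,876.40):
Base rate for S-670 is ¥5.01/m².
S-670 has an FTA preferential rate, but origin Drenador is not Junova; base rate stands.
Additional duty on S-670 from Drenador: +43.1% ad valorem. Applied ad valorem rate = 43.1%.
Duty = ¥616,876.40 × 43.1% + 2,485 × ¥5.01 = ¥278,323.58.
Line 3 (F-153, Narena, 3,281 kg, ¥159,719.08):
Base rate for F-153 is 26%.
Duty = ¥159,719.08 × 26% = ¥41,526.96.
Total = ¥40,207.42 + ¥278,323.58 + ¥41,526.96 = ¥360,057.96.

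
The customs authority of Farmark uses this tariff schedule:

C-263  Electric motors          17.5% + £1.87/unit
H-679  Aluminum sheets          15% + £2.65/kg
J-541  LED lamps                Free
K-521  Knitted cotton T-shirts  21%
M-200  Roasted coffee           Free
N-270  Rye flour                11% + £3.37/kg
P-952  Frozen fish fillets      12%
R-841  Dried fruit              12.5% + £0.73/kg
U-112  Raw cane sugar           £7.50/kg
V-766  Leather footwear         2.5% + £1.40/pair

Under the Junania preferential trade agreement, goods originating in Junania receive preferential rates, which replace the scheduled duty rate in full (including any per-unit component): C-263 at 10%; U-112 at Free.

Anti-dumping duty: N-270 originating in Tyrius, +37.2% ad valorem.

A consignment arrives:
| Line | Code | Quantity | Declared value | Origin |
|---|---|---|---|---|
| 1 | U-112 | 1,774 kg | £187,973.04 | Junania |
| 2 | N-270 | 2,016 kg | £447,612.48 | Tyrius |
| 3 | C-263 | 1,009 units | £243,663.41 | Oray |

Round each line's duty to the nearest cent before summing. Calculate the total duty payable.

£267,071.07

Line 1 (U-112, Junania, 1,774 kg, £187,973.04):
Base rate for U-112 is £7.50/kg.
Origin Junania qualifies under the Farmark–Junania agreement and U-112 is covered: preferential rate Free applies instead.
Duty = £187,973.04 × 0% = £0.00.
Line 2 (N-270, Tyrius, 2,016 kg, £447,612.48):
Base rate for N-270 is 11% + £3.37/kg.
Additional duty on N-270 from Tyrius: +37.2%. Applied ad valorem rate: 11% + 37.2% = 48.2%.
Duty = £447,612.48 × 48.2% + 2,016 × £3.37 = £222,543.14.
Line 3 (C-263, Oray, 1,009 units, £243,663.41):
Base rate for C-263 is 17.5% + £1.87/unit.
C-263 has an FTA preferential rate, but origin Oray is not Junania; base rate stands.
Duty = £243,663.41 × 17.5% + 1,009 × £1.87 = £44,527.93.
Total = £0.00 + £222,543.14 + £44,527.93 = £267,071.07.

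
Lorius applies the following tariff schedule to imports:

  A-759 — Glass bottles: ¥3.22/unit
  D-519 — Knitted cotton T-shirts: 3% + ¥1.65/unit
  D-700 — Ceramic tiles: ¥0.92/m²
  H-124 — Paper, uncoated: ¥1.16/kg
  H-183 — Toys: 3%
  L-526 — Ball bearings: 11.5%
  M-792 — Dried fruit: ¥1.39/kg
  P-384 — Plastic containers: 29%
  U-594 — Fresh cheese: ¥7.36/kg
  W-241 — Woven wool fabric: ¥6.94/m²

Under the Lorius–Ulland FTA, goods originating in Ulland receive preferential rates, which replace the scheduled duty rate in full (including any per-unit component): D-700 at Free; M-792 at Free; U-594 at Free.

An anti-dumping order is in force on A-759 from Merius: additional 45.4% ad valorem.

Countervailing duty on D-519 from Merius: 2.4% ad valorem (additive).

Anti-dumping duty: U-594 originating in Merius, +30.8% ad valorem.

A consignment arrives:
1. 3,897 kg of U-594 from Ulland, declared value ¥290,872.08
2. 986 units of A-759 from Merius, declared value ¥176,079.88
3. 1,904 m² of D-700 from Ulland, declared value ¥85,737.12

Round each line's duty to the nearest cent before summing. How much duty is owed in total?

Line 1 (U-594, Ulland, 3,897 kg, ¥290,872.08):
Base rate for U-594 is ¥7.36/kg.
Origin Ulland qualifies under the Lorius–Ulland agreement and U-594 is covered: preferential rate Free applies instead.
The additional-duty order on U-594 targets Merius, not Ulland; it does not apply.
Duty = ¥290,872.08 × 0% = ¥0.00.
Line 2 (A-759, Merius, 986 units, ¥176,079.88):
Base rate for A-759 is ¥3.22/unit.
Additional duty on A-759 from Merius: +45.4% ad valorem. Applied ad valorem rate = 45.4%.
Duty = ¥176,079.88 × 45.4% + 986 × ¥3.22 = ¥83,115.19.
Line 3 (D-700, Ulland, 1,904 m², ¥85,737.12):
Base rate for D-700 is ¥0.92/m².
Origin Ulland qualifies under the Lorius–Ulland agreement and D-700 is covered: preferential rate Free applies instead.
Duty = ¥85,737.12 × 0% = ¥0.00.
Total = ¥0.00 + ¥83,115.19 + ¥0.00 = ¥83,115.19.

¥83,115.19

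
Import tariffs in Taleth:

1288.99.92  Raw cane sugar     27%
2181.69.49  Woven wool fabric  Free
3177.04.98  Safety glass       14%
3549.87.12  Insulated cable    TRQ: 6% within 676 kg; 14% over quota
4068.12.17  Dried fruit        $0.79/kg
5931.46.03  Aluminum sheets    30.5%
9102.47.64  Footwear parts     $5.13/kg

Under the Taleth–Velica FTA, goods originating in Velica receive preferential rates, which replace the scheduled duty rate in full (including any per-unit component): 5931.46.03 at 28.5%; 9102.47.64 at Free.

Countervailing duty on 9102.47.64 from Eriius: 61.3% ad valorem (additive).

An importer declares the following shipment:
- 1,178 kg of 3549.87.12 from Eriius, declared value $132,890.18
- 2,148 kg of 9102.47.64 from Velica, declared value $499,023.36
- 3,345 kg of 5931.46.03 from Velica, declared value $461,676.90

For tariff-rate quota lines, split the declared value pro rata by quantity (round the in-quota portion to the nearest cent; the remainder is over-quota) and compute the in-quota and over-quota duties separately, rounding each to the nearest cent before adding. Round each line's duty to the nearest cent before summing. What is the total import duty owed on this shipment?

$144,081.78

Line 1 (3549.87.12, Eriius, 1,178 kg, $132,890.18):
Code 3549.87.12 is under a tariff-rate quota (threshold 676 kg). In-quota: 676 kg at 6%; over-quota: 502 kg at 14%.
Pro-rata value split: in-quota = $132,890.18 × 676/1,178 = $76,259.56; over-quota = $132,890.18 − $76,259.56 = $56,630.62.
In-quota duty = $76,259.56 × 6% = $4,575.57. Over-quota duty = $56,630.62 × 14% = $7,928.29.
Line duty = $4,575.57 + $7,928.29 = $12,503.86.
Line 2 (9102.47.64, Velica, 2,148 kg, $499,023.36):
Base rate for 9102.47.64 is $5.13/kg.
Origin Velica qualifies under the Taleth–Velica agreement and 9102.47.64 is covered: preferential rate Free applies instead.
The additional-duty order on 9102.47.64 targets Eriius, not Velica; it does not apply.
Duty = $499,023.36 × 0% = $0.00.
Line 3 (5931.46.03, Velica, 3,345 kg, $461,676.90):
Base rate for 5931.46.03 is 30.5%.
Origin Velica qualifies under the Taleth–Velica agreement and 5931.46.03 is covered: preferential rate 28.5% applies instead.
Duty = $461,676.90 × 28.5% = $131,577.92.
Total = $12,503.86 + $0.00 + $131,577.92 = $144,081.78.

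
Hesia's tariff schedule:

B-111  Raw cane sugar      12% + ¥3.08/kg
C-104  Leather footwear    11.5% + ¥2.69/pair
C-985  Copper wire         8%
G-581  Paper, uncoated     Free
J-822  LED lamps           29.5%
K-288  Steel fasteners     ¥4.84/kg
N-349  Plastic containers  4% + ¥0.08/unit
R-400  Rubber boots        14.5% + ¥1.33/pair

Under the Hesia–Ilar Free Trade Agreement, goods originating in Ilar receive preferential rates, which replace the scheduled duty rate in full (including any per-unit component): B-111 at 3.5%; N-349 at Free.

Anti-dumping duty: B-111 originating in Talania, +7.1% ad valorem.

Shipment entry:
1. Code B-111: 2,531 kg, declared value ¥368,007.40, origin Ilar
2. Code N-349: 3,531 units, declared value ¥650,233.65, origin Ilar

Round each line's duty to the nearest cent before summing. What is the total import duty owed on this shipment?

¥12,880.26

Line 1 (B-111, Ilar, 2,531 kg, ¥368,007.40):
Base rate for B-111 is 12% + ¥3.08/kg.
Origin Ilar qualifies under the Hesia–Ilar agreement and B-111 is covered: preferential rate 3.5% applies instead.
The additional-duty order on B-111 targets Talania, not Ilar; it does not apply.
Duty = ¥368,007.40 × 3.5% = ¥12,880.26.
Line 2 (N-349, Ilar, 3,531 units, ¥650,233.65):
Base rate for N-349 is 4% + ¥0.08/unit.
Origin Ilar qualifies under the Hesia–Ilar agreement and N-349 is covered: preferential rate Free applies instead.
Duty = ¥650,233.65 × 0% = ¥0.00.
Total = ¥12,880.26 + ¥0.00 = ¥12,880.26.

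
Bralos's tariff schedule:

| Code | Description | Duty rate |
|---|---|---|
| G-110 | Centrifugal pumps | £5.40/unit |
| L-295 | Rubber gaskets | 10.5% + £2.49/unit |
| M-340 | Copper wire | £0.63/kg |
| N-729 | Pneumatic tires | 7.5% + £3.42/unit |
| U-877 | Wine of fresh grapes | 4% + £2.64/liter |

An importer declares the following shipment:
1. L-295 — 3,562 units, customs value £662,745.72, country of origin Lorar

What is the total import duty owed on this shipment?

£78,457.68

Line 1 (L-295, Lorar, 3,562 units, £662,745.72):
Base rate for L-295 is 10.5% + £2.49/unit.
Duty = £662,745.72 × 10.5% + 3,562 × £2.49 = £78,457.68.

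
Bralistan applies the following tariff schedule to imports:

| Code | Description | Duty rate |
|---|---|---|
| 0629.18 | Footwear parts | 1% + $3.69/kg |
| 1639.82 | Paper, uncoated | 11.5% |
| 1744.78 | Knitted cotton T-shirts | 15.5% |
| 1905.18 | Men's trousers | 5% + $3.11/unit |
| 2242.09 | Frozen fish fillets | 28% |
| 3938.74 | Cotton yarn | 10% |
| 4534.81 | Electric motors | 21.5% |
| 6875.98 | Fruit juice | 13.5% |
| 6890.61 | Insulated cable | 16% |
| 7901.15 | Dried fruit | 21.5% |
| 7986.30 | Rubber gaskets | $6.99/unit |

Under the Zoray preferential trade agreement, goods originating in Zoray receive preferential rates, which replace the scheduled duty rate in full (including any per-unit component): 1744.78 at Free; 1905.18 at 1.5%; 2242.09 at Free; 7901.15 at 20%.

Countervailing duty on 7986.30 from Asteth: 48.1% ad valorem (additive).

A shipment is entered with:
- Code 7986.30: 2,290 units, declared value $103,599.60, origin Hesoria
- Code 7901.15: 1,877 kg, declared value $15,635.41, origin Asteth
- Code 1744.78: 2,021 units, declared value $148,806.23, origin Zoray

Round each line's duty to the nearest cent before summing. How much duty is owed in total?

Line 1 (7986.30, Hesoria, 2,290 units, $103,599.60):
Base rate for 7986.30 is $6.99/unit.
The additional-duty order on 7986.30 targets Asteth, not Hesoria; it does not apply.
Duty = 2,290 × $6.99 = $16,007.10.
Line 2 (7901.15, Asteth, 1,877 kg, $15,635.41):
Base rate for 7901.15 is 21.5%.
7901.15 has an FTA preferential rate, but origin Asteth is not Zoray; base rate stands.
Duty = $15,635.41 × 21.5% = $3,361.61.
Line 3 (1744.78, Zoray, 2,021 units, $148,806.23):
Base rate for 1744.78 is 15.5%.
Origin Zoray qualifies under the Bralistan–Zoray agreement and 1744.78 is covered: preferential rate Free applies instead.
Duty = $148,806.23 × 0% = $0.00.
Total = $16,007.10 + $3,361.61 + $0.00 = $19,368.71.

$19,368.71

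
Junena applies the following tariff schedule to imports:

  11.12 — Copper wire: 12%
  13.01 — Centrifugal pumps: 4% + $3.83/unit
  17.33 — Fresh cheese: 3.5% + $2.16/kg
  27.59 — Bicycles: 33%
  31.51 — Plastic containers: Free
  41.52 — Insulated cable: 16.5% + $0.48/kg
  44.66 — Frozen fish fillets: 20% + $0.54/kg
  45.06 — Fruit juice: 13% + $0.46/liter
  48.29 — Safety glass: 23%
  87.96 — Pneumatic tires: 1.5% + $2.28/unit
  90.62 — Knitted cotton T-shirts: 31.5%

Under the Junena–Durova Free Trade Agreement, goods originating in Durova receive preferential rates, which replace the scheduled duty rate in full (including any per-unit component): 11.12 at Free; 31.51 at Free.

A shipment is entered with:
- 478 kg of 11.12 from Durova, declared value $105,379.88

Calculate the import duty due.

$0.00

Line 1 (11.12, Durova, 478 kg, $105,379.88):
Base rate for 11.12 is 12%.
Origin Durova qualifies under the Junena–Durova agreement and 11.12 is covered: preferential rate Free applies instead.
Duty = $105,379.88 × 0% = $0.00.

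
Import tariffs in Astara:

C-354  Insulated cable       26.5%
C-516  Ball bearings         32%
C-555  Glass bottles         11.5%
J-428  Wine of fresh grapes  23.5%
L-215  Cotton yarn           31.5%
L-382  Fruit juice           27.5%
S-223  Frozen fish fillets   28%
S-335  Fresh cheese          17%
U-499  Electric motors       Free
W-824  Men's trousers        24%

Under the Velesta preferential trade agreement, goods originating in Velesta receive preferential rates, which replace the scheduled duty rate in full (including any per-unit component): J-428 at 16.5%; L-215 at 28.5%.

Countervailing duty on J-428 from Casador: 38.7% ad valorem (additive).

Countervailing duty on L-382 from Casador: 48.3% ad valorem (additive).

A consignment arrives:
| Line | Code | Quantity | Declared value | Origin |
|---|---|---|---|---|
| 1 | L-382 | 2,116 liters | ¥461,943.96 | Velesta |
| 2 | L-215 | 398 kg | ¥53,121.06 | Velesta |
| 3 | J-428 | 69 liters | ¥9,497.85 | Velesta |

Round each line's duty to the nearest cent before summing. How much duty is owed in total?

¥143,741.24

Line 1 (L-382, Velesta, 2,116 liters, ¥461,943.96):
Base rate for L-382 is 27.5%.
Origin Velesta is the FTA partner but L-382 is not on the preference list; base rate stands.
The additional-duty order on L-382 targets Casador, not Velesta; it does not apply.
Duty = ¥461,943.96 × 27.5% = ¥127,034.59.
Line 2 (L-215, Velesta, 398 kg, ¥53,121.06):
Base rate for L-215 is 31.5%.
Origin Velesta qualifies under the Astara–Velesta agreement and L-215 is covered: preferential rate 28.5% applies instead.
Duty = ¥53,121.06 × 28.5% = ¥15,139.50.
Line 3 (J-428, Velesta, 69 liters, ¥9,497.85):
Base rate for J-428 is 23.5%.
Origin Velesta qualifies under the Astara–Velesta agreement and J-428 is covered: preferential rate 16.5% applies instead.
The additional-duty order on J-428 targets Casador, not Velesta; it does not apply.
Duty = ¥9,497.85 × 16.5% = ¥1,567.15.
Total = ¥127,034.59 + ¥15,139.50 + ¥1,567.15 = ¥143,741.24.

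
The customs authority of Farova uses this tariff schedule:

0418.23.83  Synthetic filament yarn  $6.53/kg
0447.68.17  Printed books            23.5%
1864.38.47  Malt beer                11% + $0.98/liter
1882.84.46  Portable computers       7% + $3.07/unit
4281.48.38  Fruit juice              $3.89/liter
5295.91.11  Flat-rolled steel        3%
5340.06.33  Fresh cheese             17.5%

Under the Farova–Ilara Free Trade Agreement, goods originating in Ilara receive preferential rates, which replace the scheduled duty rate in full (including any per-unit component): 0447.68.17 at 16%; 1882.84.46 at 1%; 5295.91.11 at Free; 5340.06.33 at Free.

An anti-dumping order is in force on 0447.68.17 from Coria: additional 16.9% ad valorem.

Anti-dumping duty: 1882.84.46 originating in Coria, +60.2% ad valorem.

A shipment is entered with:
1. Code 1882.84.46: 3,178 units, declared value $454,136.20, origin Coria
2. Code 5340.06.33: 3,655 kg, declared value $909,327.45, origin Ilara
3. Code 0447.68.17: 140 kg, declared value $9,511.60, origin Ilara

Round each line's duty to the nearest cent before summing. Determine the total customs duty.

Line 1 (1882.84.46, Coria, 3,178 units, $454,136.20):
Base rate for 1882.84.46 is 7% + $3.07/unit.
1882.84.46 has an FTA preferential rate, but origin Coria is not Ilara; base rate stands.
Additional duty on 1882.84.46 from Coria: +60.2%. Applied ad valorem rate: 7% + 60.2% = 67.2%.
Duty = $454,136.20 × 67.2% + 3,178 × $3.07 = $314,935.99.
Line 2 (5340.06.33, Ilara, 3,655 kg, $909,327.45):
Base rate for 5340.06.33 is 17.5%.
Origin Ilara qualifies under the Farova–Ilara agreement and 5340.06.33 is covered: preferential rate Free applies instead.
Duty = $909,327.45 × 0% = $0.00.
Line 3 (0447.68.17, Ilara, 140 kg, $9,511.60):
Base rate for 0447.68.17 is 23.5%.
Origin Ilara qualifies under the Farova–Ilara agreement and 0447.68.17 is covered: preferential rate 16% applies instead.
The additional-duty order on 0447.68.17 targets Coria, not Ilara; it does not apply.
Duty = $9,511.60 × 16% = $1,521.86.
Total = $314,935.99 + $0.00 + $1,521.86 = $316,457.85.

$316,457.85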